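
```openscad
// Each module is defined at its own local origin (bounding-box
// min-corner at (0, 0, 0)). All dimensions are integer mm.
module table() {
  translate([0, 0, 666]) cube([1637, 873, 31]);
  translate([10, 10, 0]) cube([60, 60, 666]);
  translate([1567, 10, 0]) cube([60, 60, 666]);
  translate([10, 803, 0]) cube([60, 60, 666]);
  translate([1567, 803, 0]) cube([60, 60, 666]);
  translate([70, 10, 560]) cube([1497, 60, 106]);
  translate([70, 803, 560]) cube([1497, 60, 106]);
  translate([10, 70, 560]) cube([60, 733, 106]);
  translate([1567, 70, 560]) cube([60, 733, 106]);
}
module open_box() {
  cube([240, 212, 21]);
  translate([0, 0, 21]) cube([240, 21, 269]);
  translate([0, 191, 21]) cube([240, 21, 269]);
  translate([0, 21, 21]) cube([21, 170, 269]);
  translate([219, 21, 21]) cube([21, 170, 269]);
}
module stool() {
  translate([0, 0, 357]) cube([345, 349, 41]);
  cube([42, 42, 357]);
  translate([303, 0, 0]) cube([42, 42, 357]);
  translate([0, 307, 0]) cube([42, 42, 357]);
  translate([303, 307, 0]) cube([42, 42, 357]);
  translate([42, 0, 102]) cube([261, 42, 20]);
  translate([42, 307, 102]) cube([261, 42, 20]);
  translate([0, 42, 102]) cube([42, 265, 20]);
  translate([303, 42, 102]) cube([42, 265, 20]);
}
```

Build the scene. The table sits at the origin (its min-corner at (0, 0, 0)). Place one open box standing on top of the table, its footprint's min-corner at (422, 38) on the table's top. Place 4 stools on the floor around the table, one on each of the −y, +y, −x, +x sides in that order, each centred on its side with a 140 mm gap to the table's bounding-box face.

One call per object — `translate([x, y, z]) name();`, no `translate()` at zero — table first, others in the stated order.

table();
translate([422, 38, 697]) open_box();
translate([646, -489, 0]) stool();
translate([646, 1013, 0]) stool();
translate([-485, 262, 0]) stool();
translate([1777, 262, 0]) stool();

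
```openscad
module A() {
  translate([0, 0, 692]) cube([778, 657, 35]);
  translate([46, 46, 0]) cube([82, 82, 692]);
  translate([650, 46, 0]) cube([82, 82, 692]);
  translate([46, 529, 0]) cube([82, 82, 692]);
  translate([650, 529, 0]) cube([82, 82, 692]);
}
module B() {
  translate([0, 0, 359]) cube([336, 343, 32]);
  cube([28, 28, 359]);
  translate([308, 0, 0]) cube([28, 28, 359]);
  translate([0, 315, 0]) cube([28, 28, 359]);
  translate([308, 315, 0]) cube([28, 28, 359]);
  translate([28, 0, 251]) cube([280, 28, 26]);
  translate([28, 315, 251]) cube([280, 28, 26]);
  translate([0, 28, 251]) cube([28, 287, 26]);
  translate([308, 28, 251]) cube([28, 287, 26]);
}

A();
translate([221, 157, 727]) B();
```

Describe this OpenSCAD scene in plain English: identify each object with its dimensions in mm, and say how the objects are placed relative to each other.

A is a table: top 778 mm (x) × 657 mm (y), 35 mm thick, upper face at z = 727 mm, on four 82×82 mm square legs, each inset 46 mm from the nearest pair of top edges, running from z = 0 to the bottom of the top.

B is a simple wooden stool: a rectangular seat 336 mm (x) by 343 mm (y), 32 mm thick, top face at z = 391 mm, on four square legs, each 28×28 mm in cross-section. The legs rest on z = 0, each flush with a corner of the seat. Four stretchers, 28 mm wide and 26 mm tall, connect adjacent legs with their undersides at z = 251 mm, each running between the inner faces of the legs it joins and aligned with the legs' outer faces on the other axis.

The stool is on top of the table, centred.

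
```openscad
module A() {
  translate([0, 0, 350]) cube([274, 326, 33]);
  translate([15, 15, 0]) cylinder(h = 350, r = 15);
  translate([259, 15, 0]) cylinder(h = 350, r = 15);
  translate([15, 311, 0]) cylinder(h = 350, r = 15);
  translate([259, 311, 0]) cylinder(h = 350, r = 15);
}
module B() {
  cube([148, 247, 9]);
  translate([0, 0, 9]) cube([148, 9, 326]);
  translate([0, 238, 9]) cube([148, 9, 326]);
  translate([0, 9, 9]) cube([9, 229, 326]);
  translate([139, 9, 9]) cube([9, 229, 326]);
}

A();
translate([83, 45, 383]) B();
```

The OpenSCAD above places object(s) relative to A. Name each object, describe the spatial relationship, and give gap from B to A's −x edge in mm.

The open box's min-x is at 83; the stool's min-x is 0; gap = 83 mm.

A is a stool. B is an open box. The open box is on top of the stool. The gap from the open box to the stool's −x edge is 83 mm.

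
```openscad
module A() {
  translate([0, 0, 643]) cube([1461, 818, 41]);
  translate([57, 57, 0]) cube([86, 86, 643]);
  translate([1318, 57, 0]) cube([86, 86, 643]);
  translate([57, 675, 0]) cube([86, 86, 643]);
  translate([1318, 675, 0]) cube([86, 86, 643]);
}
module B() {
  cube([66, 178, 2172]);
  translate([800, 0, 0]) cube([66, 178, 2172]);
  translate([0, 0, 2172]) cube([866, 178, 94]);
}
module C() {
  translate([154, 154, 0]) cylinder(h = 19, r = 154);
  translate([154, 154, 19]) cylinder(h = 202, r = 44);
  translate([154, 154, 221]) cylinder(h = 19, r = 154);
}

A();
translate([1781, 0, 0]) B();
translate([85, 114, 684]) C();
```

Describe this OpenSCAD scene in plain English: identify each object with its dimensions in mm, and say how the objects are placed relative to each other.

A is a table: top 1461 mm (x) × 818 mm (y), 41 mm thick, upper face at z = 684 mm, on four 86×86 mm square legs, each inset 57 mm from the nearest pair of top edges, running from z = 0 to the bottom of the top.

B is a rectangular door frame: two vertical jambs of 66×178 mm section, 2172 mm tall, with a clear opening 734 mm wide between their inner faces. A header 94 mm tall and 178 mm deep lies on top of the jambs and spans the full outside width.

C is a spool: two coaxial disc flanges of radius 154 mm and thickness 19 mm, joined by a core cylinder of radius 44 mm and height 202 mm. The lower flange rests on z = 0 and the three cylinders share a vertical axis.

The door frame is on the floor beside the table on its +x side. The spool is on top of the table.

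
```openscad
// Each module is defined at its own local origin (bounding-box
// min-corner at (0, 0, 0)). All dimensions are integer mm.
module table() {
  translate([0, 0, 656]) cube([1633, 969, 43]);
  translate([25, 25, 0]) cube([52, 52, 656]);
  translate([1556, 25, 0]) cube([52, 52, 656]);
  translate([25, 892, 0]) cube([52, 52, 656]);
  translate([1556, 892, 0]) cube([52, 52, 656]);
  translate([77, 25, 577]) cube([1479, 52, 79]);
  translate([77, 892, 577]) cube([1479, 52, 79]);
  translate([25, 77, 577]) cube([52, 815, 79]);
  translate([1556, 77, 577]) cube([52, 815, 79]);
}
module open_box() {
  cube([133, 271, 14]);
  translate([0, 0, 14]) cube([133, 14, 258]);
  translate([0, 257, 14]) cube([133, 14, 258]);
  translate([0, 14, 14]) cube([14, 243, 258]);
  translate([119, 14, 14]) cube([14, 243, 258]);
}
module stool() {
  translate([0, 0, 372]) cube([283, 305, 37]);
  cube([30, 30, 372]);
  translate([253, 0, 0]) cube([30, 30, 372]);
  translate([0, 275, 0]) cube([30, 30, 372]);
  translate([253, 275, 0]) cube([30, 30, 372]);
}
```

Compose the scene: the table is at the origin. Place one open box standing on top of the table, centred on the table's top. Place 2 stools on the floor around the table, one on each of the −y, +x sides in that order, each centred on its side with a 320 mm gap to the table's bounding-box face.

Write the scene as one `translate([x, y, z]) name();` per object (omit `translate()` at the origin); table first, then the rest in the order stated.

table();
translate([750, 349, 699]) open_box();
translate([675, -625, 0]) stool();
translate([1953, 332, 0]) stool();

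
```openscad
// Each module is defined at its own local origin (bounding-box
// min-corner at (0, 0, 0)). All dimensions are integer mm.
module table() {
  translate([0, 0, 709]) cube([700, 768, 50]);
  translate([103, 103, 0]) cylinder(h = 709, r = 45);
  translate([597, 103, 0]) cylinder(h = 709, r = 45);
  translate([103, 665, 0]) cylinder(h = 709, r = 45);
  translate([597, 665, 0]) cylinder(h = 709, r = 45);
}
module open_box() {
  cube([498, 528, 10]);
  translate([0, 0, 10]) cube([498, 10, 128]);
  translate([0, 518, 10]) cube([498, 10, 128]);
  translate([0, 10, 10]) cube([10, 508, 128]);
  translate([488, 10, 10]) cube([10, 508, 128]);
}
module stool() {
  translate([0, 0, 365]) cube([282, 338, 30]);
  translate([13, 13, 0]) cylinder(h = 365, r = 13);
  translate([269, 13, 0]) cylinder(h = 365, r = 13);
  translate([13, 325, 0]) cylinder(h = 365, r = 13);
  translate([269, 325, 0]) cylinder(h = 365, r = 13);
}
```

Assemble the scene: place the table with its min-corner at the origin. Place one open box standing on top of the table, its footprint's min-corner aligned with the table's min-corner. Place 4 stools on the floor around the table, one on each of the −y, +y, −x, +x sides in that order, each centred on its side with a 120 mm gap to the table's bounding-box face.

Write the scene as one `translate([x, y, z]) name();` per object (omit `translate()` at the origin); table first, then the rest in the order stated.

table();
translate([0, 0, 759]) open_box();
translate([209, -458, 0]) stool();
translate([209, 888, 0]) stool();
translate([-402, 215, 0]) stool();
translate([820, 215, 0]) stool();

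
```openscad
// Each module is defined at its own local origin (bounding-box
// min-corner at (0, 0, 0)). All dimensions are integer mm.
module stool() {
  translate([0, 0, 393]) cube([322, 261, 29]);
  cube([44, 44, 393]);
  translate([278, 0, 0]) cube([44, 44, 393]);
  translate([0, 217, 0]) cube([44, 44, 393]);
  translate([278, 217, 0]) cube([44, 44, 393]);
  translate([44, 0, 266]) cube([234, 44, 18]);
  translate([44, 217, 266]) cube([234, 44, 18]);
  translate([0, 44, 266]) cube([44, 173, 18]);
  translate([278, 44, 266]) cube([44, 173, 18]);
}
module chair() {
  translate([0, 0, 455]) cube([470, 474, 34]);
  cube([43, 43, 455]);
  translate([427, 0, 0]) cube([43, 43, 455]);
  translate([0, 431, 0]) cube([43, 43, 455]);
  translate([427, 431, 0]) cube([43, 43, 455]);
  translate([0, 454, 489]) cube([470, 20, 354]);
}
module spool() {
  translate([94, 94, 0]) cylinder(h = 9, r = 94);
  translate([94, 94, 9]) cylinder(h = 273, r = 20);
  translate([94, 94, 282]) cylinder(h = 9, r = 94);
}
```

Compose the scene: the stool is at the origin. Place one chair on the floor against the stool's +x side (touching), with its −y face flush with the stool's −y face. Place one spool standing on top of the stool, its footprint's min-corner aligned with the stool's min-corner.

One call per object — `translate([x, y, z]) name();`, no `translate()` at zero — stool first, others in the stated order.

stool();
translate([322, 0, 0]) chair();
translate([0, 0, 422]) spool();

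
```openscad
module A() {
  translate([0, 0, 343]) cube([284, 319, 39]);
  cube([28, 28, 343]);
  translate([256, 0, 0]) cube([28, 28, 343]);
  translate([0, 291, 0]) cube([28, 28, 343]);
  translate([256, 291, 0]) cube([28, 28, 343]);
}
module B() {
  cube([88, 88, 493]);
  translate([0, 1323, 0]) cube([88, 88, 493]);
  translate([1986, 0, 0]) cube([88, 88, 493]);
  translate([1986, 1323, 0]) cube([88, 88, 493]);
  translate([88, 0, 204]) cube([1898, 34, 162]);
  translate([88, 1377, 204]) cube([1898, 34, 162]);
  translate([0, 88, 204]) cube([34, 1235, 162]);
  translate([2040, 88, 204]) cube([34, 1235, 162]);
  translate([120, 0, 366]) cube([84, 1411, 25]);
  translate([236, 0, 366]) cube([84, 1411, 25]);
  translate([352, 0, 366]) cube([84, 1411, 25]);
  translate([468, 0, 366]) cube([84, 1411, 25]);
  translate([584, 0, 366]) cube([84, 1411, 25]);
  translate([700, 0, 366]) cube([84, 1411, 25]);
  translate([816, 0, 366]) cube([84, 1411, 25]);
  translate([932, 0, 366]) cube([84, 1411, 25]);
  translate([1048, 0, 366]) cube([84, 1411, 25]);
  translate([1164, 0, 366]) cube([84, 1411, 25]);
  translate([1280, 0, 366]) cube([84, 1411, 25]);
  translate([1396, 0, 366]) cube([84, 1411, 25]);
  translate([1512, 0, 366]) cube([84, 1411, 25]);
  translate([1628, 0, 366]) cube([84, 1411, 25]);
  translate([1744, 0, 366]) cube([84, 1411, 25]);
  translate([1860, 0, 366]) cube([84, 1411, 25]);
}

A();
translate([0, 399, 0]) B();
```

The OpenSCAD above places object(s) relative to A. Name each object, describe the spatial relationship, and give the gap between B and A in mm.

The bed frame's nearest face is 80 mm from the stool's +y face.

A is a stool. B is a bed frame. The bed frame is on the floor beside the stool on its +y side. The gap between the bed frame and the stool is 80 mm.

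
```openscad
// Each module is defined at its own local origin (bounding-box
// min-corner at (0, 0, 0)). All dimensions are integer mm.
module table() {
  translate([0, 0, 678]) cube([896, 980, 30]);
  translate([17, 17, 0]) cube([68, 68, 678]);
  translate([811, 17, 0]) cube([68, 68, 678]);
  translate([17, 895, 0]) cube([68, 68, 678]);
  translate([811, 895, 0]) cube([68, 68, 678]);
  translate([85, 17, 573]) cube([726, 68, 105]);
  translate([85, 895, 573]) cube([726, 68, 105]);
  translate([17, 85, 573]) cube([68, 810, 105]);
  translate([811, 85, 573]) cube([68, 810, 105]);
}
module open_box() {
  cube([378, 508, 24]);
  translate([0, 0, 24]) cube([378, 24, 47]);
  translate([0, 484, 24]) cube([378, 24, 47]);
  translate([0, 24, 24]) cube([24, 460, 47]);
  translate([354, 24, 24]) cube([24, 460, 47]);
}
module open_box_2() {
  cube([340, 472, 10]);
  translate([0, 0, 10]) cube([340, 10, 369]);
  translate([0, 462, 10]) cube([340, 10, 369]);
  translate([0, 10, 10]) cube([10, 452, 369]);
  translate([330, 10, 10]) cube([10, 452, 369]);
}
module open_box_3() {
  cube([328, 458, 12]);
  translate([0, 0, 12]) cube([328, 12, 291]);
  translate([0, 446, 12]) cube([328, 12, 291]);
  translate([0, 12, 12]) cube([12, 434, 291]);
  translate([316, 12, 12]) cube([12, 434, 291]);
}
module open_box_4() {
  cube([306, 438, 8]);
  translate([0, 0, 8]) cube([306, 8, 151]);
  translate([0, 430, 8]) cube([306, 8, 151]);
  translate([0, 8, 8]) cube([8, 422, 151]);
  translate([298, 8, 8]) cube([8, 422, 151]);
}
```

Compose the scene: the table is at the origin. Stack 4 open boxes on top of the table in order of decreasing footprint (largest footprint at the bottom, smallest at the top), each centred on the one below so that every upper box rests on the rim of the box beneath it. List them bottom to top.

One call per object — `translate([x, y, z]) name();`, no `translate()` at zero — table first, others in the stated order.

table();
translate([259, 236, 708]) open_box();
translate([278, 254, 779]) open_box_2();
translate([284, 261, 1158]) open_box_3();
translate([295, 271, 1461]) open_box_4();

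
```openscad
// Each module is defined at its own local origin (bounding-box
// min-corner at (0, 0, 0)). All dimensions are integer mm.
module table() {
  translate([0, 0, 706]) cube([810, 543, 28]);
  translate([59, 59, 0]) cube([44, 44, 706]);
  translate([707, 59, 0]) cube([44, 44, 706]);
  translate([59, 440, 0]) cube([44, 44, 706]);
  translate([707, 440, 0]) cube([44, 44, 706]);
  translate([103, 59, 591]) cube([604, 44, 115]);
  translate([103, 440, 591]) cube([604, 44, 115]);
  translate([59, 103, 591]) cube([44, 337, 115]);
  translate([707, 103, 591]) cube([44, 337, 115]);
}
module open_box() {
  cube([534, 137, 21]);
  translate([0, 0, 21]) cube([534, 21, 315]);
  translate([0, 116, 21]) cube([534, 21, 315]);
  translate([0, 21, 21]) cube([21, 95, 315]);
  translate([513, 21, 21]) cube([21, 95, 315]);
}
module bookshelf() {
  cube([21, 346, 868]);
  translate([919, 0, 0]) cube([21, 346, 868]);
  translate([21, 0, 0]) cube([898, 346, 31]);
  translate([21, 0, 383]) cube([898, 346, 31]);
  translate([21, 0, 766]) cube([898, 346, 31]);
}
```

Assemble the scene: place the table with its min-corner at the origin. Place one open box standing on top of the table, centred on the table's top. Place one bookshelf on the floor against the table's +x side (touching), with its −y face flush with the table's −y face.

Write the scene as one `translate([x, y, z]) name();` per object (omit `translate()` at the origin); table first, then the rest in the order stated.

table();
translate([138, 203, 734]) open_box();
translate([810, 0, 0]) bookshelf();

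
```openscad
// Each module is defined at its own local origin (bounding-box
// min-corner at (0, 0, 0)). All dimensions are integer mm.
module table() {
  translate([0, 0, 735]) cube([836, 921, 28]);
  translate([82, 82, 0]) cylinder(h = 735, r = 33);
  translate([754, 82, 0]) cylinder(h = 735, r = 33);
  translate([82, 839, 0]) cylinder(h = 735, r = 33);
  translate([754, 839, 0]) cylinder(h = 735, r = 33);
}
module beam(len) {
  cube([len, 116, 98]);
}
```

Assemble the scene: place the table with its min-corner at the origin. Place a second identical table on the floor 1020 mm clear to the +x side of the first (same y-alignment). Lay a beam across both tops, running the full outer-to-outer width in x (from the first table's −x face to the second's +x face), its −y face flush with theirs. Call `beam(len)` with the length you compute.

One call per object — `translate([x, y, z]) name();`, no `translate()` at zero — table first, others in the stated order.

table();
translate([1856, 0, 0]) table();
translate([0, 0, 763]) beam(2692);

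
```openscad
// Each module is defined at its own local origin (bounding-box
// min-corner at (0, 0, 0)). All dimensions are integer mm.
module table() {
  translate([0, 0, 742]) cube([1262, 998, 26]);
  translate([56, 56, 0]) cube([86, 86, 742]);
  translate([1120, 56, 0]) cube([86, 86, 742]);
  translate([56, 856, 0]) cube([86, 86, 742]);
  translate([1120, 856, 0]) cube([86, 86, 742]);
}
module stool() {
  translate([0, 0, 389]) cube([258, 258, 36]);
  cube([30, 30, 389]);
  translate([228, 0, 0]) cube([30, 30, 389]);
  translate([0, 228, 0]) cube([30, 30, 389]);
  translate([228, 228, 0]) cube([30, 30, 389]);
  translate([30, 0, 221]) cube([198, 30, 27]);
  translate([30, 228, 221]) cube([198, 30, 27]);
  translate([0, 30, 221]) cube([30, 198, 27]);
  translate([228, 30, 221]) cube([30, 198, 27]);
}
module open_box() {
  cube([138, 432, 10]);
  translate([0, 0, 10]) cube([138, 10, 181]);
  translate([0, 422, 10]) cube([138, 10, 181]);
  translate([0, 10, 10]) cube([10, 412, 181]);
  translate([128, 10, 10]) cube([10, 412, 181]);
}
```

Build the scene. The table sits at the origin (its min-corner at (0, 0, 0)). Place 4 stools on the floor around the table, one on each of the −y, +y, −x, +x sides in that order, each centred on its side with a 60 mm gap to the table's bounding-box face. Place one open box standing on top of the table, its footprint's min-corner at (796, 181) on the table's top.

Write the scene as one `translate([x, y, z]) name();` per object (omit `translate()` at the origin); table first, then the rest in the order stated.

table();
translate([502, -318, 0]) stool();
translate([502, 1058, 0]) stool();
translate([-318, 370, 0]) stool();
translate([1322, 370, 0]) stool();
translate([796, 181, 768]) open_box();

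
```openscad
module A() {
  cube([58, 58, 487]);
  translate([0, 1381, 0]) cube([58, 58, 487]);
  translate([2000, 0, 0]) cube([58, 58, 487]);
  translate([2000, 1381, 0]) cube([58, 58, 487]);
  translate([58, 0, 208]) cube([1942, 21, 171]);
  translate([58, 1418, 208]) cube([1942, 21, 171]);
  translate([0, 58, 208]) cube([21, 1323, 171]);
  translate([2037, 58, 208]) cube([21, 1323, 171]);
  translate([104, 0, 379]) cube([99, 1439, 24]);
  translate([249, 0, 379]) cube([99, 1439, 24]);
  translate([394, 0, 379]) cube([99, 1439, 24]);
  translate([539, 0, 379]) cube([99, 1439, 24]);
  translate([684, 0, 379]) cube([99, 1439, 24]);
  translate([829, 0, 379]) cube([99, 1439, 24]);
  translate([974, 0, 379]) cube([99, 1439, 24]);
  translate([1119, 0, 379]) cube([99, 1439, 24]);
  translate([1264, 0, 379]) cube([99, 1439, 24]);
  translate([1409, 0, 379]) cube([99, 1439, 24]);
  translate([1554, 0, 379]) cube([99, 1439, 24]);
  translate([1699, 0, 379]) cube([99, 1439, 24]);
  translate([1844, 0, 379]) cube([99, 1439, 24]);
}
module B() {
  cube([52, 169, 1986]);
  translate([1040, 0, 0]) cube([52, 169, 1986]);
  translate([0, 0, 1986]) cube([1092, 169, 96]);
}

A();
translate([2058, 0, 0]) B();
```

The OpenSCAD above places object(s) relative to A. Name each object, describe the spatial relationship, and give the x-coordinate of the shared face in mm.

A is a bed frame. B is a door frame. The door frame is against the bed frame's +x side, with their −y faces flush. The x-coordinate of the shared face is 2058 mm.

The bed frame's +x face and the door frame's −x face are both at x = 2058 mm.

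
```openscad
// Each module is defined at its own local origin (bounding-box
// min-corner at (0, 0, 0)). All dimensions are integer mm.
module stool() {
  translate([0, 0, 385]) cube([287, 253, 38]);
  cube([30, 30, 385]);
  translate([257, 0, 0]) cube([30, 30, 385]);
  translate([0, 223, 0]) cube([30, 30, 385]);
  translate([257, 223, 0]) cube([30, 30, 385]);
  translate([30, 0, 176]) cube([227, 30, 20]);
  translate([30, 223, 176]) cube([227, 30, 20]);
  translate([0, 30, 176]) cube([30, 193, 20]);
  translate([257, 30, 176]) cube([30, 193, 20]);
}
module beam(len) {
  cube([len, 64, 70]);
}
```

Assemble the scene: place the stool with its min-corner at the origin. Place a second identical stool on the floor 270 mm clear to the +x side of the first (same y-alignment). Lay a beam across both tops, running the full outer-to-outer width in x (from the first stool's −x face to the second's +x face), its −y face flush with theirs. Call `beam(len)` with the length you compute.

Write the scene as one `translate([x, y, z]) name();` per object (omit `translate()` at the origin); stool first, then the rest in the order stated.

stool();
translate([557, 0, 0]) stool();
translate([0, 0, 423]) beam(844);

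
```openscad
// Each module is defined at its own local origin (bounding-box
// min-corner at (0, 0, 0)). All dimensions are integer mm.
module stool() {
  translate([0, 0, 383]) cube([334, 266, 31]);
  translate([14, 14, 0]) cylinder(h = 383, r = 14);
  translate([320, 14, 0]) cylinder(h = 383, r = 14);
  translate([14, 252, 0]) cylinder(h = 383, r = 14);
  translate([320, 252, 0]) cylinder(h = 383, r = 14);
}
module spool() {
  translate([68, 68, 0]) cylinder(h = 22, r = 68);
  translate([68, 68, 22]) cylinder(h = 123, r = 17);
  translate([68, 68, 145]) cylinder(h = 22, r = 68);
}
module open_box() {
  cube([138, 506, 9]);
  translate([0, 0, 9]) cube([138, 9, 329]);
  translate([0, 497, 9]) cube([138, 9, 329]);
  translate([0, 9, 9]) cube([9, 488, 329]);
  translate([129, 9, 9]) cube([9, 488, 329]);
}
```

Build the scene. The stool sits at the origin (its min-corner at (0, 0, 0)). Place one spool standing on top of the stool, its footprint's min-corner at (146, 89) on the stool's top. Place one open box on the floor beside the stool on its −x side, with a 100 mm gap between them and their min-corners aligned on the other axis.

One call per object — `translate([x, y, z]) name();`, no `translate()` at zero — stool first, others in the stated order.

stool();
translate([146, 89, 414]) spool();
translate([-238, 0, 0]) open_box();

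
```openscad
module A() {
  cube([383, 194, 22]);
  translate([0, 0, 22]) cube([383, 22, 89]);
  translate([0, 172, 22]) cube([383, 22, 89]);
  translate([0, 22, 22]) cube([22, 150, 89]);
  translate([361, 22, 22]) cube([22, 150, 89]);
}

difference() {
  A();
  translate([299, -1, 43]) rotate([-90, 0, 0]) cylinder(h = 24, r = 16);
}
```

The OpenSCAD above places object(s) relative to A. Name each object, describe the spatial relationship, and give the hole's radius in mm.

The subtracted cylinder has r = 16 mm.

A is an open box. The open box has a circular hole through its front wall. The hole's radius is 16 mm.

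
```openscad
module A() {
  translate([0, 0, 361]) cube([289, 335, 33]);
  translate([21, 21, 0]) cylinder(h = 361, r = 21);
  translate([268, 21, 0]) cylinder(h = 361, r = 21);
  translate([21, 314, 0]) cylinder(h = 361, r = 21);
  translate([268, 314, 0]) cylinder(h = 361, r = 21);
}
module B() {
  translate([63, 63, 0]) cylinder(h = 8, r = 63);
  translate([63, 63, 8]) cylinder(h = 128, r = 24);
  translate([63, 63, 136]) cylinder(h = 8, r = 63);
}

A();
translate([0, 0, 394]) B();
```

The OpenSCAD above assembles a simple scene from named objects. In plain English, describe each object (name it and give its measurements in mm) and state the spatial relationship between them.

A is a four-legged stool. The seat is a 289×335×33 mm slab whose top surface is at z = 394 mm; four round legs, each 42 mm in diameter, run from the floor (z = 0) to the underside of the seat, each leg's axis is inset half a diameter from the nearest pair of seat edges (so the leg's bounding box is flush with the corner).

B is a spool: two coaxial disc flanges of radius 63 mm and thickness 8 mm, joined by a core cylinder of radius 24 mm and height 128 mm. The lower flange rests on z = 0 and the three cylinders share a vertical axis.

The spool is on top of the stool.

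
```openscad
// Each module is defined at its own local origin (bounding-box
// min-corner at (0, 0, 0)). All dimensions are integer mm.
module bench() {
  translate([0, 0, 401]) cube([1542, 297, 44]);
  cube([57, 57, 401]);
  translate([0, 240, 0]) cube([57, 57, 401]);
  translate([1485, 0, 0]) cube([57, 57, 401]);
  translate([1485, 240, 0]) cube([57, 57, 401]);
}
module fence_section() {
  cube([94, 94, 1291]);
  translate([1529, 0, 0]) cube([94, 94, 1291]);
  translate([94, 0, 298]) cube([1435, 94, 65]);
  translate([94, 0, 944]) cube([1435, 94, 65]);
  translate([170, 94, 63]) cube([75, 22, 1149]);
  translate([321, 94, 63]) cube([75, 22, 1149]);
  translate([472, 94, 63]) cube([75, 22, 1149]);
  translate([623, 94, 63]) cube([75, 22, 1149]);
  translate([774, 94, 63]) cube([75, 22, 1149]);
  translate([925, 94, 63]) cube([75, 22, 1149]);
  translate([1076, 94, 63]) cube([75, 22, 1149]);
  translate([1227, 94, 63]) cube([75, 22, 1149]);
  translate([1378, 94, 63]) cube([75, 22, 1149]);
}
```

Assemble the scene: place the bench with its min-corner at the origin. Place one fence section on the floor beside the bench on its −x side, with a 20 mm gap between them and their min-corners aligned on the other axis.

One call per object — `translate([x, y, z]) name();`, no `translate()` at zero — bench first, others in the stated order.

bench();
translate([-1643, 0, 0]) fence_section();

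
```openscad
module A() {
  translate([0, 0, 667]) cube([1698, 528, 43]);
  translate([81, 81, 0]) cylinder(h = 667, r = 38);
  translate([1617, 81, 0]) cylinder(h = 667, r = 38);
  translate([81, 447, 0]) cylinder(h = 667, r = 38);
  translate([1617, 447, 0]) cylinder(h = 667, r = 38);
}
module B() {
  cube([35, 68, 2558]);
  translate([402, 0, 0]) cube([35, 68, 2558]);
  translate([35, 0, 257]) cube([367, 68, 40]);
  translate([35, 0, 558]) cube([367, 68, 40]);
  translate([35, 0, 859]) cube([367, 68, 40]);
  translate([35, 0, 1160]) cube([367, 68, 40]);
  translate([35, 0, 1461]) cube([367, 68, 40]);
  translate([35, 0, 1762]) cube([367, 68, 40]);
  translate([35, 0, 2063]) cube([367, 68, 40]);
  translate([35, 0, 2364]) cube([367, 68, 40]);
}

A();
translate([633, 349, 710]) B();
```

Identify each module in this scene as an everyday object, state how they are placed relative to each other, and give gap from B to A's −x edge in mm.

A is a table. B is a ladder. The ladder is on top of the table. The gap from the ladder to the table's −x edge is 633 mm.

The ladder's min-x is at 633; the table's min-x is 0; gap = 633 mm.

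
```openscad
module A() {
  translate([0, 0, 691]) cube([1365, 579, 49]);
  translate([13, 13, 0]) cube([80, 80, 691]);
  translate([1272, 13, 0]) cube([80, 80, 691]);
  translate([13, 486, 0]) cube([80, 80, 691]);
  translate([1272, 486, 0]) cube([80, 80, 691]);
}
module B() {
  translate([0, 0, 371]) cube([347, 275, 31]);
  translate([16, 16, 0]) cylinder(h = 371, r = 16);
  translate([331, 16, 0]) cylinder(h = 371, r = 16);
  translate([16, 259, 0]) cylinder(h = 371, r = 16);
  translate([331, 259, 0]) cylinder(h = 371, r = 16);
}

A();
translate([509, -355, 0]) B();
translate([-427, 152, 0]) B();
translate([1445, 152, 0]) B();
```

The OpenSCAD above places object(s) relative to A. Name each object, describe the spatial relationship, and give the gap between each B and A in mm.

A is a table. B is a stool. Three stools sit around the table at the −y, −x, +x sides. The gap between each stool and the table is 80 mm.

Each stool's nearest face is 80 mm from the table's bounding box.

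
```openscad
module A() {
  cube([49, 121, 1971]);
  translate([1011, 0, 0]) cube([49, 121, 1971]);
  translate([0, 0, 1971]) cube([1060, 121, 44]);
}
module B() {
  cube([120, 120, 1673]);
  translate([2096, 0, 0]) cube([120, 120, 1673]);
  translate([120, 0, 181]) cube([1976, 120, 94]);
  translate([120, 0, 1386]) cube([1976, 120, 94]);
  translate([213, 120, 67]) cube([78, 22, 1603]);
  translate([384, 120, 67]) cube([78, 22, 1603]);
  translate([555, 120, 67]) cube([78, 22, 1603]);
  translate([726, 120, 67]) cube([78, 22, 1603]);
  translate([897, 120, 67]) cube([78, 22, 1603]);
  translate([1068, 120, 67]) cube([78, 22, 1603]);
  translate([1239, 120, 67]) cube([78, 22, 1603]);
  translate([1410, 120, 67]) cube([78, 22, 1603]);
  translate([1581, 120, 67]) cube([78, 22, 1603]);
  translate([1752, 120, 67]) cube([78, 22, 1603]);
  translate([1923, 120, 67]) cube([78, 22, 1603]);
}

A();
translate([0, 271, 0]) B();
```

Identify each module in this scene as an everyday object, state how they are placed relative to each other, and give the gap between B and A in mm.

The fence section's nearest face is 150 mm from the door frame's +y face.

A is a door frame. B is a fence section. The fence section is on the floor beside the door frame on its +y side. The gap between the fence section and the door frame is 150 mm.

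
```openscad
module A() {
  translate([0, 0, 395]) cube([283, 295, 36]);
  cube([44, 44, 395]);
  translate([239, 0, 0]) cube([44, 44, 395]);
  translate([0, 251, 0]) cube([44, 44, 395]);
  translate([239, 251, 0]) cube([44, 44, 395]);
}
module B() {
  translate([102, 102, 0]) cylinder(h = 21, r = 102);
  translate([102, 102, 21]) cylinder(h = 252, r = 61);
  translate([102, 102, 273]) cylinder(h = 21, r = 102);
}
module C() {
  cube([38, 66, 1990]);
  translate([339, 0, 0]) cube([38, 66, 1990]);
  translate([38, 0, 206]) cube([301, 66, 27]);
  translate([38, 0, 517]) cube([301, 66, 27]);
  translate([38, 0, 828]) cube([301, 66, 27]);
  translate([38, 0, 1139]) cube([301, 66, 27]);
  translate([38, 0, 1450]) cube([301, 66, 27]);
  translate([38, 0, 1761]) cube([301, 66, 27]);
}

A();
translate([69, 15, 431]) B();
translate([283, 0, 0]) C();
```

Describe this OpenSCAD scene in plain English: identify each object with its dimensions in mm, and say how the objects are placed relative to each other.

A is a four-legged stool. The seat is 283×295 mm, 36 mm thick, top at z = 431 mm. It stands on four square legs, each 44×44 mm in cross-section, from z = 0 to the seat underside, each flush with a corner of the seat.

B is a spool: two coaxial disc flanges of radius 102 mm and thickness 21 mm, joined by a core cylinder of radius 61 mm and height 252 mm. The lower flange rests on z = 0 and the three cylinders share a vertical axis.

C is a straight ladder. Two 38×66 mm vertical rails, 1990 mm tall, stand 377 mm apart (outside-to-outside) with their front faces coplanar on the −y side. 6 rungs, each 66 mm deep and 27 mm tall, span between the inner faces of the rails, front faces flush with the rails. The lowest rung's underside is at z = 206 mm and rungs are spaced 311 mm apart (underside to underside).

The spool is on top of the stool. The ladder is against the stool's +x side, with their −y faces flush.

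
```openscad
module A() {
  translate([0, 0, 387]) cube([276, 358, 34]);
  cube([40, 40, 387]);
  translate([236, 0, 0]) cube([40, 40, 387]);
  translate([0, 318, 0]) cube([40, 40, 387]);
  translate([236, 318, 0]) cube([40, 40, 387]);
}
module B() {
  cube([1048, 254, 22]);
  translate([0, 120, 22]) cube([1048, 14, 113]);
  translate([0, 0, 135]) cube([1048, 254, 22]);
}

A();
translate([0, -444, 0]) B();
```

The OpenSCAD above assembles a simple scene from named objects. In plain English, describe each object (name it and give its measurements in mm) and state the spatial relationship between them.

A is a simple wooden stool: a rectangular seat 276 mm (x) by 358 mm (y), 34 mm thick, top face at z = 421 mm, on four square legs, each 40×40 mm in cross-section. The legs rest on z = 0, each flush with a corner of the seat.

B is an I-beam lying along x, 1048 mm long. Overall section height 157 mm. Two flanges 254 mm wide (y) and 22 mm thick, one on the floor and one at the top; a web 14 mm thick runs between them, centred on the flange width.

The I-beam is on the floor beside the stool on its −y side.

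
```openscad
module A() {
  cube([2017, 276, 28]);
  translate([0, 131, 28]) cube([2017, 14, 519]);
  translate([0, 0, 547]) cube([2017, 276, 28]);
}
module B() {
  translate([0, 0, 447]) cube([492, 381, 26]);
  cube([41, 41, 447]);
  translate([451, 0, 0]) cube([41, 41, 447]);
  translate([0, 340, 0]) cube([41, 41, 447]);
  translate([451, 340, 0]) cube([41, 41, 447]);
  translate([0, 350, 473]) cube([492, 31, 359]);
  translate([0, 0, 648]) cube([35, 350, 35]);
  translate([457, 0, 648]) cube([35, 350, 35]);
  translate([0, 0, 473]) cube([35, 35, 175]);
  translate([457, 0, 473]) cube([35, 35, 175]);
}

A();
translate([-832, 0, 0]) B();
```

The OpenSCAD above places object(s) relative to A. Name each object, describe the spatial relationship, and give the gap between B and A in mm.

A is an I-beam. B is a chair. The chair is on the floor beside the I-beam on its −x side. The gap between the chair and the I-beam is 340 mm.

The chair's nearest face is 340 mm from the I-beam's −x face.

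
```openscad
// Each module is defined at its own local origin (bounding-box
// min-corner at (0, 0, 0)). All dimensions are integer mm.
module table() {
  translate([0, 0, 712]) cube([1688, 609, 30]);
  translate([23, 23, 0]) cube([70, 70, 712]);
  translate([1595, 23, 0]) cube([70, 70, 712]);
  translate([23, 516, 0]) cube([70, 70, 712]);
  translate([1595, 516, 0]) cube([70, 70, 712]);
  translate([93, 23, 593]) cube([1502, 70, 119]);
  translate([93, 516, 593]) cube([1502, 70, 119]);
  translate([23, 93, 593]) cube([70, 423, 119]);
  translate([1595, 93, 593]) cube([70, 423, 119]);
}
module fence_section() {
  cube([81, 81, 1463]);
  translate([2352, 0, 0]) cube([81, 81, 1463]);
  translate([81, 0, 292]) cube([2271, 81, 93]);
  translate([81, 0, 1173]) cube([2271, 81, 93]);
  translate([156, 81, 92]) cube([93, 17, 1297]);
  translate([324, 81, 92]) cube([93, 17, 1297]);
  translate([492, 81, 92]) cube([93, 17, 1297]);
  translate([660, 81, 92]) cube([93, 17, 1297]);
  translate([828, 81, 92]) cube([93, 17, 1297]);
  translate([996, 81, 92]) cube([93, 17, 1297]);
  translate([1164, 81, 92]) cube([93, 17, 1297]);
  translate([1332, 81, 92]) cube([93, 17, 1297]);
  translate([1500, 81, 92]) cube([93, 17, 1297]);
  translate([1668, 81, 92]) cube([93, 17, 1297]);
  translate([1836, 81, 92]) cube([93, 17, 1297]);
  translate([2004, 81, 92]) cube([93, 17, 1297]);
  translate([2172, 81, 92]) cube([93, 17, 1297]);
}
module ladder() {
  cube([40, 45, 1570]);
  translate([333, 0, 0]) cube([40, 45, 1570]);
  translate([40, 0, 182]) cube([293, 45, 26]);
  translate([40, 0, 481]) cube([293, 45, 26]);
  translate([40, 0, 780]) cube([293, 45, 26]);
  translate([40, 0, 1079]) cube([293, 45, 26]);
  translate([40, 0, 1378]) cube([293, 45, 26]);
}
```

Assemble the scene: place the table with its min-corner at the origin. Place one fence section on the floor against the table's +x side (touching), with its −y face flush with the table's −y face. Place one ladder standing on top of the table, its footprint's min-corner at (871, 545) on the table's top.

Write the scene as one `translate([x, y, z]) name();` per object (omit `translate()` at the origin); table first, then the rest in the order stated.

table();
translate([1688, 0, 0]) fence_section();
translate([871, 545, 742]) ladder();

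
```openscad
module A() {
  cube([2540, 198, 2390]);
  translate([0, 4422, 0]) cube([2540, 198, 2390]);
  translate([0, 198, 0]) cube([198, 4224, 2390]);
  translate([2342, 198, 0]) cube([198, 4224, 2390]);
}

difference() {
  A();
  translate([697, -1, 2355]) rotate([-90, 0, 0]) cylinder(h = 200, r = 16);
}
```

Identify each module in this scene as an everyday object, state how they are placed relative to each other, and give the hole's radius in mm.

The subtracted cylinder has r = 16 mm.

A is a house frame. The house frame has a circular hole through its front wall. The hole's radius is 16 mm.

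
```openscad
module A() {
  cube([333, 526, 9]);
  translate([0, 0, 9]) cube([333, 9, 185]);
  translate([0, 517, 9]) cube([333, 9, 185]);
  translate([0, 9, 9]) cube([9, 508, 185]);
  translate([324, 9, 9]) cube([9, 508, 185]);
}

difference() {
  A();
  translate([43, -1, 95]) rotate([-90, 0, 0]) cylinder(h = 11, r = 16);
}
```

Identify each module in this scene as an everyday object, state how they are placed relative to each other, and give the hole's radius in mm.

The subtracted cylinder has r = 16 mm.

A is an open box. The open box has a circular hole through its front wall. The hole's radius is 16 mm.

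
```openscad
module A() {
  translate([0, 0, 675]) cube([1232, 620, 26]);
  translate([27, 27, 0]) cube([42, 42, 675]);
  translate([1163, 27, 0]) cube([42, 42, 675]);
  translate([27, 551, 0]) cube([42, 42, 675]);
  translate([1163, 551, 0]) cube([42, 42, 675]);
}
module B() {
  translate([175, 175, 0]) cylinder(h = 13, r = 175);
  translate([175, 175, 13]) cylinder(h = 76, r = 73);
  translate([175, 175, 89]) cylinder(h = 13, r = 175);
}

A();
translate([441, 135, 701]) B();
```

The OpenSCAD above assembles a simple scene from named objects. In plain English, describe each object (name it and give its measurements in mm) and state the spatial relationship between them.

A is a rectangular dining table. The top is 1232×620×26 mm with its upper surface at z = 701 mm. It stands on four 42×42 mm square legs, each inset 27 mm from the nearest pair of top edges, running from the floor to the underside of the top.

B is a spool: two coaxial disc flanges of radius 175 mm and thickness 13 mm, joined by a core cylinder of radius 73 mm and height 76 mm. The lower flange rests on z = 0 and the three cylinders share a vertical axis.

The spool is on top of the table, centred.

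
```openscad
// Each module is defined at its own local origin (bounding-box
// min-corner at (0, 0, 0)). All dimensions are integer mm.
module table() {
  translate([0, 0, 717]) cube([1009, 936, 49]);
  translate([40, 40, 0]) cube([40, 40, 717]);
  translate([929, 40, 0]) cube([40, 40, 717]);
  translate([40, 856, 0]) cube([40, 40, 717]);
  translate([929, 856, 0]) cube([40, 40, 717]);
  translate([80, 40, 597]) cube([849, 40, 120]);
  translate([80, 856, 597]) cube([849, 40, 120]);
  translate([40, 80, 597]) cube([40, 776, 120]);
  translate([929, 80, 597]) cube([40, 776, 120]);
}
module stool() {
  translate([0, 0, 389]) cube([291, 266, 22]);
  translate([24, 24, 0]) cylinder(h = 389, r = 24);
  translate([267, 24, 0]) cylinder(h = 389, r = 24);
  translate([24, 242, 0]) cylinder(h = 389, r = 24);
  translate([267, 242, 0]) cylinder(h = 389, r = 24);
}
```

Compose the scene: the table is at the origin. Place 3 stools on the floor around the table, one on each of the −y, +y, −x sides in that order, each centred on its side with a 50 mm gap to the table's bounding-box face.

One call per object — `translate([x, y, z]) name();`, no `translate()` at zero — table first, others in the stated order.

table();
translate([359, -316, 0]) stool();
translate([359, 986, 0]) stool();
translate([-341, 335, 0]) stool();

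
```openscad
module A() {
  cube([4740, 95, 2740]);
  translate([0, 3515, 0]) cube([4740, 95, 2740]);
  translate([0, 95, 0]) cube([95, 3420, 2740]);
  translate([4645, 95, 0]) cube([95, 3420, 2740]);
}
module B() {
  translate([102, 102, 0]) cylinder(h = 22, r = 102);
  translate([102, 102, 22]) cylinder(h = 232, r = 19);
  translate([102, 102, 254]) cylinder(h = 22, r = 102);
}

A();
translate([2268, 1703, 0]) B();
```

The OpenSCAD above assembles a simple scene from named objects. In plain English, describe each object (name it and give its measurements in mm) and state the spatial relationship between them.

A is a box-shaped house frame (walls only): outside footprint 4740×3610 mm, wall height 2740 mm, wall thickness 95 mm. The two y-facing walls run the full x-width; the two x-facing walls fit between the inner faces of the y-facing walls.

B is a spool: two coaxial disc flanges of radius 102 mm and thickness 22 mm, joined by a core cylinder of radius 19 mm and height 232 mm. The lower flange rests on z = 0 and the three cylinders share a vertical axis.

The spool sits inside the house frame, centred.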